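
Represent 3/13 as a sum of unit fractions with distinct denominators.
1/5 + 1/33 + 1/2145

Greedy algorithm:
3/13: ceiling(13/3) = 5, use 1/5
2/65: ceiling(65/2) = 33, use 1/33
1/2145: ceiling(2145/1) = 2145, use 1/2145
Result: 3/13 = 1/5 + 1/33 + 1/2145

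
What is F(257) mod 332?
161

Matrix identity: Q^n = [[F_(n+1), F_n], [F_n, F_(n-1)]] with Q = [[1,1],[1,0]].
n = 257 = 100000001₂. Square-and-multiply, entries mod 332:
Q^1 = [[1,1],[1,0]]
Q^2 = (Q^1)² = [[2,1],[1,1]]
Q^4 = (Q^2)² = [[5,3],[3,2]]
Q^8 = (Q^4)² = [[34,21],[21,13]]
Q^16 = (Q^8)² = [[269,323],[323,278]]
Q^32 = (Q^16)² = [[66,57],[57,9]]
Q^64 = (Q^32)² = [[301,291],[291,10]]
Q^128 = (Q^64)² = [[318,197],[197,121]]
Q^257 = (Q^128)²·Q = [[324,161],[161,163]]
F_257 mod 332 = Q^257[0][1] = 161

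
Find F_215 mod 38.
1

Matrix identity: Q^n = [[F_(n+1), F_n], [F_n, F_(n-1)]] with Q = [[1,1],[1,0]].
n = 215 = 11010111₂. Square-and-multiply, entries mod 38:
Q^1 = [[1,1],[1,0]]
Q^3 = (Q^1)²·Q = [[3,2],[2,1]]
Q^6 = (Q^3)² = [[13,8],[8,5]]
Q^13 = (Q^6)²·Q = [[35,5],[5,30]]
Q^26 = (Q^13)² = [[34,21],[21,13]]
Q^53 = (Q^26)²·Q = [[0,1],[1,37]]
Q^107 = (Q^53)²·Q = [[0,1],[1,37]]
Q^215 = (Q^107)²·Q = [[0,1],[1,37]]
F_215 mod 38 = Q^215[0][1] = 1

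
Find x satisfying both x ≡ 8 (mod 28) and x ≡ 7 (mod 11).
260

Using Chinese Remainder Theorem:
M = 28 × 11 = 308
M1 = 11, M2 = 28
y1 = 11^(-1) mod 28 = 23
y2 = 28^(-1) mod 11 = 2
x = (8×11×23 + 7×28×2) mod 308 = 260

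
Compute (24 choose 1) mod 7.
3

Using Lucas' theorem:
Write n=24 and k=1 in base 7:
n in base 7: [3, 3]
k in base 7: [0, 1]
C(24,1) mod 7 = ∏ C(n_i, k_i) mod 7
Digit binomials (mod 7): C(3,0) = 1; C(3,1) = 3
Product: 1 × 3 = 3 ≡ 3 (mod 7)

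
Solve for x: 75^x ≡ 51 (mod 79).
32

Baby-step giant-step with step n = ⌈√79⌉ = 9.
Baby steps 75^j mod 79 (j:value) for j=0..8: 0:1, 1:75, 2:16, 3:15, 4:19, 5:3, 6:67, 7:48, 8:45.
Giant-step multiplier: 75^(-9) ≡ 75^(78-9) = 75^69 ≡ 61 (mod 79).
Giant steps γ_i = 51·61^i mod 79: γ_0=51, γ_1=30, γ_2=13, γ_3=3 (in table at j=5).
x = i·n + j = 3·9 + 5 = 32.
Check: 75^32 ≡ 51 (mod 79).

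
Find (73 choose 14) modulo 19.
6

Using Lucas' theorem:
Write n=73 and k=14 in base 19:
n in base 19: [3, 16]
k in base 19: [0, 14]
C(73,14) mod 19 = ∏ C(n_i, k_i) mod 19
Digit binomials (mod 19): C(3,0) = 1; C(16,14) = 120 ≡ 6
Product: 1 × 6 = 6 ≡ 6 (mod 19)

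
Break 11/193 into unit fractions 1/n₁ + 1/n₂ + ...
1/18 + 1/695 + 1/2414430

Greedy algorithm:
11/193: ceiling(193/11) = 18, use 1/18
5/3474: ceiling(3474/5) = 695, use 1/695
1/2414430: ceiling(2414430/1) = 2414430, use 1/2414430
Result: 11/193 = 1/18 + 1/695 + 1/2414430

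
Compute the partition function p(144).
22540654445

p(n) counts ways to write n as a sum of positive integers (order ignored).
Euler's pentagonal recurrence: p(k) = p(k-1) + p(k-2) - p(k-5) - p(k-7) + p(k-12) + p(k-15) - ... (offsets j(3j∓1)/2, signs ++--, p(0)=1, p(<0)=0).
DP table for k = 0..143: p(0)=1, p(1)=1, p(2)=2, p(3)=3, p(4)=5, p(5)=7, p(6)=11, p(7)=15, p(8)=22, p(9)=30, p(10)=42, p(11)=56, p(12)=77, p(13)=101, p(14)=135, p(15)=176, p(16)=231, p(17)=297, p(18)=385, p(19)=490, p(20)=627, p(21)=792, p(22)=1002, p(23)=1255, p(24)=1575, p(25)=1958, p(26)=2436, p(27)=3010, p(28)=3718, p(29)=4565, p(30)=5604, p(31)=6842, p(32)=8349, p(33)=10143, p(34)=12310, p(35)=14883, p(36)=17977, p(37)=21637, p(38)=26015, p(39)=31185, p(40)=37338, p(41)=44583, p(42)=53174, p(43)=63261, p(44)=75175, p(45)=89134, p(46)=105558, p(47)=124754, p(48)=147273, p(49)=173525, p(50)=204226, p(51)=239943, p(52)=281589, p(53)=329931, p(54)=386155, p(55)=451276, p(56)=526823, p(57)=614154, p(58)=715220, p(59)=831820, p(60)=966467, p(61)=1121505, p(62)=1300156, p(63)=1505499, p(64)=1741630, p(65)=2012558, p(66)=2323520, p(67)=2679689, p(68)=3087735, p(69)=3554345, p(70)=4087968, p(71)=4697205, p(72)=5392783, p(73)=6185689, p(74)=7089500, p(75)=8118264, p(76)=9289091, p(77)=10619863, p(78)=12132164, p(79)=13848650, p(80)=15796476, p(81)=18004327, p(82)=20506255, p(83)=23338469, p(84)=26543660, p(85)=30167357, p(86)=34262962, p(87)=38887673, p(88)=44108109, p(89)=49995925, p(90)=56634173, p(91)=64112359, p(92)=72533807, p(93)=82010177, p(94)=92669720, p(95)=104651419, p(96)=118114304, p(97)=133230930, p(98)=150198136, p(99)=169229875, p(100)=190569292, p(101)=214481126, p(102)=241265379, p(103)=271248950, p(104)=304801365, p(105)=342325709, p(106)=384276336, p(107)=431149389, p(108)=483502844, p(109)=541946240, p(110)=607163746, p(111)=679903203, p(112)=761002156, p(113)=851376628, p(114)=952050665, p(115)=1064144451, p(116)=1188908248, p(117)=1327710076, p(118)=1482074143, p(119)=1653668665, p(120)=1844349560, p(121)=2056148051, p(122)=2291320912, p(123)=2552338241, p(124)=2841940500, p(125)=3163127352, p(126)=3519222692, p(127)=3913864295, p(128)=4351078600, p(129)=4835271870, p(130)=5371315400, p(131)=5964539504, p(132)=6620830889, p(133)=7346629512, p(134)=8149040695, p(135)=9035836076, p(136)=10015581680, p(137)=11097645016, p(138)=12292341831, p(139)=13610949895, p(140)=15065878135, p(141)=16670689208, p(142)=18440293320, p(143)=20390982757.
Final step: p(144) = p(143) + p(142) - p(139) - p(137) + p(132) + p(129) - p(122) - p(118) + p(109) + p(104) - p(93) - p(87) + p(74) + p(67) - p(52) - p(44) + p(27) + p(18)
= 20390982757 + 18440293320 - 13610949895 - 11097645016 + 6620830889 + 4835271870 - 2291320912 - 1482074143 + 541946240 + 304801365 - 82010177 - 38887673 + 7089500 + 2679689 - 281589 - 75175 + 3010 + 385
= 22540654445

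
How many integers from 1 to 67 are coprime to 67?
66

67 = 67
φ(n) = n × ∏(1 - 1/p) for each prime p dividing n
φ(67) = 67 × (1 - 1/67) = 66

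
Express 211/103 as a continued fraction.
[2; 20, 1, 1, 2]

Euclidean algorithm steps:
211 = 2 × 103 + 5
103 = 20 × 5 + 3
5 = 1 × 3 + 2
3 = 1 × 2 + 1
2 = 2 × 1 + 0
Continued fraction: [2; 20, 1, 1, 2]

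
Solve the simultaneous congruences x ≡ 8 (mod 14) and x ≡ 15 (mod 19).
148

Using Chinese Remainder Theorem:
M = 14 × 19 = 266
M1 = 19, M2 = 14
y1 = 19^(-1) mod 14 = 3
y2 = 14^(-1) mod 19 = 15
x = (8×19×3 + 15×14×15) mod 266 = 148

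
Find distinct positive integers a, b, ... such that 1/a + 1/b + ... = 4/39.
1/10 + 1/390

Greedy algorithm:
4/39: ceiling(39/4) = 10, use 1/10
1/390: ceiling(390/1) = 390, use 1/390
Result: 4/39 = 1/10 + 1/390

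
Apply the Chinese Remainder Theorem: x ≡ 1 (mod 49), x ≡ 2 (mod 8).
50

Using Chinese Remainder Theorem:
M = 49 × 8 = 392
M1 = 8, M2 = 49
y1 = 8^(-1) mod 49 = 43
y2 = 49^(-1) mod 8 = 1
x = (1×8×43 + 2×49×1) mod 392 = 50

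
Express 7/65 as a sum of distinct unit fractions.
1/10 + 1/130

Greedy algorithm:
7/65: ceiling(65/7) = 10, use 1/10
1/130: ceiling(130/1) = 130, use 1/130
Result: 7/65 = 1/10 + 1/130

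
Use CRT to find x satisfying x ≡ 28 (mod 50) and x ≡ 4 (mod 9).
328

Using Chinese Remainder Theorem:
M = 50 × 9 = 450
M1 = 9, M2 = 50
y1 = 9^(-1) mod 50 = 39
y2 = 50^(-1) mod 9 = 2
x = (28×9×39 + 4×50×2) mod 450 = 328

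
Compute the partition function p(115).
1064144451

p(n) counts ways to write n as a sum of positive integers (order ignored).
Euler's pentagonal recurrence: p(k) = p(k-1) + p(k-2) - p(k-5) - p(k-7) + p(k-12) + p(k-15) - ... (offsets j(3j∓1)/2, signs ++--, p(0)=1, p(<0)=0).
DP table for k = 0..114: p(0)=1, p(1)=1, p(2)=2, p(3)=3, p(4)=5, p(5)=7, p(6)=11, p(7)=15, p(8)=22, p(9)=30, p(10)=42, p(11)=56, p(12)=77, p(13)=101, p(14)=135, p(15)=176, p(16)=231, p(17)=297, p(18)=385, p(19)=490, p(20)=627, p(21)=792, p(22)=1002, p(23)=1255, p(24)=1575, p(25)=1958, p(26)=2436, p(27)=3010, p(28)=3718, p(29)=4565, p(30)=5604, p(31)=6842, p(32)=8349, p(33)=10143, p(34)=12310, p(35)=14883, p(36)=17977, p(37)=21637, p(38)=26015, p(39)=31185, p(40)=37338, p(41)=44583, p(42)=53174, p(43)=63261, p(44)=75175, p(45)=89134, p(46)=105558, p(47)=124754, p(48)=147273, p(49)=173525, p(50)=204226, p(51)=239943, p(52)=281589, p(53)=329931, p(54)=386155, p(55)=451276, p(56)=526823, p(57)=614154, p(58)=715220, p(59)=831820, p(60)=966467, p(61)=1121505, p(62)=1300156, p(63)=1505499, p(64)=1741630, p(65)=2012558, p(66)=2323520, p(67)=2679689, p(68)=3087735, p(69)=3554345, p(70)=4087968, p(71)=4697205, p(72)=5392783, p(73)=6185689, p(74)=7089500, p(75)=8118264, p(76)=9289091, p(77)=10619863, p(78)=12132164, p(79)=13848650, p(80)=15796476, p(81)=18004327, p(82)=20506255, p(83)=23338469, p(84)=26543660, p(85)=30167357, p(86)=34262962, p(87)=38887673, p(88)=44108109, p(89)=49995925, p(90)=56634173, p(91)=64112359, p(92)=72533807, p(93)=82010177, p(94)=92669720, p(95)=104651419, p(96)=118114304, p(97)=133230930, p(98)=150198136, p(99)=169229875, p(100)=190569292, p(101)=214481126, p(102)=241265379, p(103)=271248950, p(104)=304801365, p(105)=342325709, p(106)=384276336, p(107)=431149389, p(108)=483502844, p(109)=541946240, p(110)=607163746, p(111)=679903203, p(112)=761002156, p(113)=851376628, p(114)=952050665.
Final step: p(115) = p(114) + p(113) - p(110) - p(108) + p(103) + p(100) - p(93) - p(89) + p(80) + p(75) - p(64) - p(58) + p(45) + p(38) - p(23) - p(15)
= 952050665 + 851376628 - 607163746 - 483502844 + 271248950 + 190569292 - 82010177 - 49995925 + 15796476 + 8118264 - 1741630 - 715220 + 89134 + 26015 - 1255 - 176
= 1064144451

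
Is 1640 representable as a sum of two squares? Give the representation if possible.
14² + 38² (a=14, b=38)

Factorization: 1640 = 2^3 × 5 × 41
By Fermat: n is sum of two squares iff every prime p ≡ 3 (mod 4) appears to even power.
All primes ≡ 3 (mod 4) appear to even power.
Search a = 0, 1, 2, … for 1640 - a² a perfect square: first hit at a = 14: 1640 - 196 = 1444 = 38².
1640 = 14² + 38² = 196 + 1444 ✓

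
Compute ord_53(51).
52

53 is prime, so ord(51) divides φ(53) = 52.
Divisors of 52: 1, 2, 4, 13, 26, 52.
Repeated squaring: 51^1 ≡ 51, 51^2 ≡ 4, 51^4 ≡ 16, 51^8 ≡ 44, 51^16 ≡ 28, 51^32 ≡ 42 (mod 53).
Test 51^d mod 53 for each divisor d in increasing order:
51^1 ≡ 51
51^2 ≡ 4
51^4 ≡ 16
51^13 = 51^8·51^4·51^1 ≡ 23
51^26 = 51^16·51^8·51^2 ≡ 52
51^52 = 51^32·51^16·51^4 ≡ 1  ← first divisor giving 1
The order is 52.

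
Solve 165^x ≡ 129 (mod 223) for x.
13

Baby-step giant-step with step n = ⌈√223⌉ = 15.
Baby steps 165^j mod 223 (j:value) for j=0..14: 0:1, 1:165, 2:19, 3:13, 4:138, 5:24, 6:169, 7:10, 8:89, 9:190, 10:130, 11:42, 12:17, 13:129, 14:100.
h = 129 is already in the table at j=13, so x = 13.
Check: 165^13 ≡ 129 (mod 223).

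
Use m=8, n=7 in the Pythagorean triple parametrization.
(15, 112, 113)

Euclid's formula: a = m² - n², b = 2mn, c = m² + n²
m = 8, n = 7
a = 8² - 7² = 64 - 49 = 15
b = 2 × 8 × 7 = 112
c = 8² + 7² = 64 + 49 = 113
Verification: 15² + 112² = 225 + 12544 = 12769 = 113² ✓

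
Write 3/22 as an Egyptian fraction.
1/8 + 1/88

Greedy algorithm:
3/22: ceiling(22/3) = 8, use 1/8
1/88: ceiling(88/1) = 88, use 1/88
Result: 3/22 = 1/8 + 1/88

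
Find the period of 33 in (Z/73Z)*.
72

73 is prime, so ord(33) divides φ(73) = 72.
Divisors of 72: 1, 2, 3, 4, 6, 8, 9, 12, 18, 24, 36, 72.
Repeated squaring: 33^1 ≡ 33, 33^2 ≡ 67, 33^4 ≡ 36, 33^8 ≡ 55, 33^16 ≡ 32, 33^32 ≡ 2, 33^64 ≡ 4 (mod 73).
Test 33^d mod 73 for each divisor d in increasing order:
33^1 ≡ 33
33^2 ≡ 67
33^3 = 33^2·33^1 ≡ 21
33^4 ≡ 36
33^6 = 33^4·33^2 ≡ 3
33^8 ≡ 55
33^9 = 33^8·33^1 ≡ 63
33^12 = 33^8·33^4 ≡ 9
33^18 = 33^16·33^2 ≡ 27
33^24 = 33^16·33^8 ≡ 8
33^36 = 33^32·33^4 ≡ 72
33^72 = 33^64·33^8 ≡ 1  ← first divisor giving 1
The order is 72.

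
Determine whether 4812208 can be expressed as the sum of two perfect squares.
Not possible

Factorization: 4812208 = 2^4 × 67^3
By Fermat: n is sum of two squares iff every prime p ≡ 3 (mod 4) appears to even power.
Prime(s) ≡ 3 (mod 4) with odd exponent: [(67, 3)]
Therefore 4812208 cannot be expressed as a² + b².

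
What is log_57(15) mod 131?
74

Baby-step giant-step with step n = ⌈√131⌉ = 12.
Baby steps 57^j mod 131 (j:value) for j=0..11: 0:1, 1:57, 2:105, 3:90, 4:21, 5:18, 6:109, 7:56, 8:48, 9:116, 10:62, 11:128.
Giant-step multiplier: 57^(-12) ≡ 57^(130-12) = 57^118 ≡ 36 (mod 131).
Giant steps γ_i = 15·36^i mod 131: γ_0=15, γ_1=16, γ_2=52, γ_3=38, γ_4=58, γ_5=123, γ_6=105 (in table at j=2).
x = i·n + j = 6·12 + 2 = 74.
Check: 57^74 ≡ 15 (mod 131).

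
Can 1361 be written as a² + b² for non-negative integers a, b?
20² + 31² (a=20, b=31)

Factorization: 1361 = 1361
By Fermat: n is sum of two squares iff every prime p ≡ 3 (mod 4) appears to even power.
All primes ≡ 3 (mod 4) appear to even power.
Search a = 0, 1, 2, … for 1361 - a² a perfect square: first hit at a = 20: 1361 - 400 = 961 = 31².
1361 = 20² + 31² = 400 + 961 ✓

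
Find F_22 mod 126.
71

Matrix identity: Q^n = [[F_(n+1), F_n], [F_n, F_(n-1)]] with Q = [[1,1],[1,0]].
n = 22 = 10110₂. Square-and-multiply, entries mod 126:
Q^1 = [[1,1],[1,0]]
Q^2 = (Q^1)² = [[2,1],[1,1]]
Q^5 = (Q^2)²·Q = [[8,5],[5,3]]
Q^11 = (Q^5)²·Q = [[18,89],[89,55]]
Q^22 = (Q^11)² = [[55,71],[71,110]]
F_22 mod 126 = Q^22[0][1] = 71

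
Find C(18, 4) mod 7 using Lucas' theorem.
1

Using Lucas' theorem:
Write n=18 and k=4 in base 7:
n in base 7: [2, 4]
k in base 7: [0, 4]
C(18,4) mod 7 = ∏ C(n_i, k_i) mod 7
Digit binomials (mod 7): C(2,0) = 1; C(4,4) = 1
Product: 1 × 1 = 1 ≡ 1 (mod 7)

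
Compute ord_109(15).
27

109 is prime, so ord(15) divides φ(109) = 108.
Divisors of 108: 1, 2, 3, 4, 6, 9, 12, 18, 27, 36, 54, 108.
Repeated squaring: 15^1 ≡ 15, 15^2 ≡ 7, 15^4 ≡ 49, 15^8 ≡ 3, 15^16 ≡ 9, 15^32 ≡ 81, 15^64 ≡ 21 (mod 109).
Test 15^d mod 109 for each divisor d in increasing order:
15^1 ≡ 15
15^2 ≡ 7
15^3 = 15^2·15^1 ≡ 105
15^4 ≡ 49
15^6 = 15^4·15^2 ≡ 16
15^9 = 15^8·15^1 ≡ 45
15^12 = 15^8·15^4 ≡ 38
15^18 = 15^16·15^2 ≡ 63
15^27 = 15^16·15^8·15^2·15^1 ≡ 1  ← first divisor giving 1
The order is 27.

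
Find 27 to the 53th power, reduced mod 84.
27

Repeated squaring. Binary of 53 = 110101.
27^1 ≡ 27 (mod 84); 27^2 ≡ 57 (mod 84); 27^4 ≡ 57 (mod 84); 27^8 ≡ 57 (mod 84); 27^16 ≡ 57 (mod 84); 27^32 ≡ 57 (mod 84)
27^53 = 27^1 × 27^4 × 27^16 × 27^32 ≡ 27 (mod 84)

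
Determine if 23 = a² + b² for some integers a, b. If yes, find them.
Not possible

Factorization: 23 = 23
By Fermat: n is sum of two squares iff every prime p ≡ 3 (mod 4) appears to even power.
Prime(s) ≡ 3 (mod 4) with odd exponent: [(23, 1)]
Therefore 23 cannot be expressed as a² + b².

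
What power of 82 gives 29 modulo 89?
23

Baby-step giant-step with step n = ⌈√89⌉ = 10.
Baby steps 82^j mod 89 (j:value) for j=0..9: 0:1, 1:82, 2:49, 3:13, 4:87, 5:14, 6:80, 7:63, 8:4, 9:61.
Giant-step multiplier: 82^(-10) ≡ 82^(88-10) = 82^78 ≡ 5 (mod 89).
Giant steps γ_i = 29·5^i mod 89: γ_0=29, γ_1=56, γ_2=13 (in table at j=3).
x = i·n + j = 2·10 + 3 = 23.
Check: 82^23 ≡ 29 (mod 89).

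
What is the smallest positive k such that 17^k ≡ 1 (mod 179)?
89

179 is prime, so ord(17) divides φ(179) = 178.
Divisors of 178: 1, 2, 89, 178.
Repeated squaring: 17^1 ≡ 17, 17^2 ≡ 110, 17^4 ≡ 107, 17^8 ≡ 172, 17^16 ≡ 49, 17^32 ≡ 74, 17^64 ≡ 106, 17^128 ≡ 138 (mod 179).
Test 17^d mod 179 for each divisor d in increasing order:
17^1 ≡ 17
17^2 ≡ 110
17^89 = 17^64·17^16·17^8·17^1 ≡ 1  ← first divisor giving 1
The order is 89.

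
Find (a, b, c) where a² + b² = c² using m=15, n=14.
(29, 420, 421)

Euclid's formula: a = m² - n², b = 2mn, c = m² + n²
m = 15, n = 14
a = 15² - 14² = 225 - 196 = 29
b = 2 × 15 × 14 = 420
c = 15² + 14² = 225 + 196 = 421
Verification: 29² + 420² = 841 + 176400 = 177241 = 421² ✓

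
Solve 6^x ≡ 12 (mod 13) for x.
6

Baby-step giant-step with step n = ⌈√13⌉ = 4.
Baby steps 6^j mod 13 (j:value) for j=0..3: 0:1, 1:6, 2:10, 3:8.
Giant-step multiplier: 6^(-4) ≡ 6^(12-4) = 6^8 ≡ 3 (mod 13).
Giant steps γ_i = 12·3^i mod 13: γ_0=12, γ_1=10 (in table at j=2).
x = i·n + j = 1·4 + 2 = 6.
Check: 6^6 ≡ 12 (mod 13).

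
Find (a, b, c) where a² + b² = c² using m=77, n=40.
(4329, 6160, 7529)

Euclid's formula: a = m² - n², b = 2mn, c = m² + n²
m = 77, n = 40
a = 77² - 40² = 5929 - 1600 = 4329
b = 2 × 77 × 40 = 6160
c = 77² + 40² = 5929 + 1600 = 7529
Verification: 4329² + 6160² = 18740241 + 37945600 = 56685841 = 7529² ✓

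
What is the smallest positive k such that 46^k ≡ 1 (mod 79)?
13

79 is prime, so ord(46) divides φ(79) = 78.
Divisors of 78: 1, 2, 3, 6, 13, 26, 39, 78.
Repeated squaring: 46^1 ≡ 46, 46^2 ≡ 62, 46^4 ≡ 52, 46^8 ≡ 18, 46^16 ≡ 8, 46^32 ≡ 64, 46^64 ≡ 67 (mod 79).
Test 46^d mod 79 for each divisor d in increasing order:
46^1 ≡ 46
46^2 ≡ 62
46^3 = 46^2·46^1 ≡ 8
46^6 = 46^4·46^2 ≡ 64
46^13 = 46^8·46^4·46^1 ≡ 1  ← first divisor giving 1
The order is 13.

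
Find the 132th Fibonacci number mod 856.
712

Matrix identity: Q^n = [[F_(n+1), F_n], [F_n, F_(n-1)]] with Q = [[1,1],[1,0]].
n = 132 = 10000100₂. Square-and-multiply, entries mod 856:
Q^1 = [[1,1],[1,0]]
Q^2 = (Q^1)² = [[2,1],[1,1]]
Q^4 = (Q^2)² = [[5,3],[3,2]]
Q^8 = (Q^4)² = [[34,21],[21,13]]
Q^16 = (Q^8)² = [[741,131],[131,610]]
Q^33 = (Q^16)²·Q = [[215,426],[426,645]]
Q^66 = (Q^33)² = [[5,848],[848,13]]
Q^132 = (Q^66)² = [[89,712],[712,233]]
F_132 mod 856 = Q^132[0][1] = 712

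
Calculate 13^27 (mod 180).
37

Repeated squaring. Binary of 27 = 11011.
13^1 ≡ 13 (mod 180); 13^2 ≡ 169 (mod 180); 13^4 ≡ 121 (mod 180); 13^8 ≡ 61 (mod 180); 13^16 ≡ 121 (mod 180)
13^27 = 13^1 × 13^2 × 13^8 × 13^16 ≡ 37 (mod 180)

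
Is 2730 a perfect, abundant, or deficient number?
abundant

Proper divisors of 2730: sum = 1 + 2 + 3 + 5 + 6 + 7 + 10 + 13 + ... + 455 + 546 + 910 + 1365 (31 divisors) = 5334
Since 5334 > 2730, 2730 is abundant.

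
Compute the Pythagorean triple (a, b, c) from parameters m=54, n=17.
(2627, 1836, 3205)

Euclid's formula: a = m² - n², b = 2mn, c = m² + n²
m = 54, n = 17
a = 54² - 17² = 2916 - 289 = 2627
b = 2 × 54 × 17 = 1836
c = 54² + 17² = 2916 + 289 = 3205
Verification: 2627² + 1836² = 6901129 + 3370896 = 10272025 = 3205² ✓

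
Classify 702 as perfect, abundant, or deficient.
abundant

Proper divisors of 702: sum = 1 + 2 + 3 + 6 + 9 + 13 + 18 + 26 + 27 + 39 + 54 + 78 + 117 + 234 + 351 = 978
Since 978 > 702, 702 is abundant.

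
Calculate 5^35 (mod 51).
23

Repeated squaring. Binary of 35 = 100011.
5^1 ≡ 5 (mod 51); 5^2 ≡ 25 (mod 51); 5^4 ≡ 13 (mod 51); 5^8 ≡ 16 (mod 51); 5^16 ≡ 1 (mod 51); 5^32 ≡ 1 (mod 51)
5^35 = 5^1 × 5^2 × 5^32 ≡ 23 (mod 51)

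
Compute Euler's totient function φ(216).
72

216 = 2^3 × 3^3
φ(n) = n × ∏(1 - 1/p) for each prime p dividing n
φ(216) = 216 × (1 - 1/2) × (1 - 1/3) = 72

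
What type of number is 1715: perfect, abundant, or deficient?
deficient

Proper divisors of 1715: sum = 1 + 5 + 7 + 35 + 49 + 245 + 343 = 685
Since 685 < 1715, 1715 is deficient.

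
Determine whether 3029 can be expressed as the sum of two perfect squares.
2² + 55² (a=2, b=55)

Factorization: 3029 = 13 × 233
By Fermat: n is sum of two squares iff every prime p ≡ 3 (mod 4) appears to even power.
All primes ≡ 3 (mod 4) appear to even power.
Search a = 0, 1, 2, … for 3029 - a² a perfect square: first hit at a = 2: 3029 - 4 = 3025 = 55².
3029 = 2² + 55² = 4 + 3025 ✓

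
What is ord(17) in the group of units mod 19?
9

19 is prime, so ord(17) divides φ(19) = 18.
Divisors of 18: 1, 2, 3, 6, 9, 18.
Repeated squaring: 17^1 ≡ 17, 17^2 ≡ 4, 17^4 ≡ 16, 17^8 ≡ 9, 17^16 ≡ 5 (mod 19).
Test 17^d mod 19 for each divisor d in increasing order:
17^1 ≡ 17
17^2 ≡ 4
17^3 = 17^2·17^1 ≡ 11
17^6 = 17^4·17^2 ≡ 7
17^9 = 17^8·17^1 ≡ 1  ← first divisor giving 1
The order is 9.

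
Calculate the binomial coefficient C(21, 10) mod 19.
0

Using Lucas' theorem:
Write n=21 and k=10 in base 19:
n in base 19: [1, 2]
k in base 19: [0, 10]
C(21,10) mod 19 = ∏ C(n_i, k_i) mod 19
Digit binomials (mod 19): C(1,0) = 1; C(2,10) = 0 (k_i > n_i)
Product: 1 × 0 = 0 ≡ 0 (mod 19)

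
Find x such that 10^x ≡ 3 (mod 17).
11

Baby-step giant-step with step n = ⌈√17⌉ = 5.
Baby steps 10^j mod 17 (j:value) for j=0..4: 0:1, 1:10, 2:15, 3:14, 4:4.
Giant-step multiplier: 10^(-5) ≡ 10^(16-5) = 10^11 ≡ 3 (mod 17).
Giant steps γ_i = 3·3^i mod 17: γ_0=3, γ_1=9, γ_2=10 (in table at j=1).
x = i·n + j = 2·5 + 1 = 11.
Check: 10^11 ≡ 3 (mod 17).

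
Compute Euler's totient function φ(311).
310

311 = 311
φ(n) = n × ∏(1 - 1/p) for each prime p dividing n
φ(311) = 311 × (1 - 1/311) = 310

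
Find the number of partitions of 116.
1188908248

p(n) counts ways to write n as a sum of positive integers (order ignored).
Euler's pentagonal recurrence: p(k) = p(k-1) + p(k-2) - p(k-5) - p(k-7) + p(k-12) + p(k-15) - ... (offsets j(3j∓1)/2, signs ++--, p(0)=1, p(<0)=0).
DP table for k = 0..115: p(0)=1, p(1)=1, p(2)=2, p(3)=3, p(4)=5, p(5)=7, p(6)=11, p(7)=15, p(8)=22, p(9)=30, p(10)=42, p(11)=56, p(12)=77, p(13)=101, p(14)=135, p(15)=176, p(16)=231, p(17)=297, p(18)=385, p(19)=490, p(20)=627, p(21)=792, p(22)=1002, p(23)=1255, p(24)=1575, p(25)=1958, p(26)=2436, p(27)=3010, p(28)=3718, p(29)=4565, p(30)=5604, p(31)=6842, p(32)=8349, p(33)=10143, p(34)=12310, p(35)=14883, p(36)=17977, p(37)=21637, p(38)=26015, p(39)=31185, p(40)=37338, p(41)=44583, p(42)=53174, p(43)=63261, p(44)=75175, p(45)=89134, p(46)=105558, p(47)=124754, p(48)=147273, p(49)=173525, p(50)=204226, p(51)=239943, p(52)=281589, p(53)=329931, p(54)=386155, p(55)=451276, p(56)=526823, p(57)=614154, p(58)=715220, p(59)=831820, p(60)=966467, p(61)=1121505, p(62)=1300156, p(63)=1505499, p(64)=1741630, p(65)=2012558, p(66)=2323520, p(67)=2679689, p(68)=3087735, p(69)=3554345, p(70)=4087968, p(71)=4697205, p(72)=5392783, p(73)=6185689, p(74)=7089500, p(75)=8118264, p(76)=9289091, p(77)=10619863, p(78)=12132164, p(79)=13848650, p(80)=15796476, p(81)=18004327, p(82)=20506255, p(83)=23338469, p(84)=26543660, p(85)=30167357, p(86)=34262962, p(87)=38887673, p(88)=44108109, p(89)=49995925, p(90)=56634173, p(91)=64112359, p(92)=72533807, p(93)=82010177, p(94)=92669720, p(95)=104651419, p(96)=118114304, p(97)=133230930, p(98)=150198136, p(99)=169229875, p(100)=190569292, p(101)=214481126, p(102)=241265379, p(103)=271248950, p(104)=304801365, p(105)=342325709, p(106)=384276336, p(107)=431149389, p(108)=483502844, p(109)=541946240, p(110)=607163746, p(111)=679903203, p(112)=761002156, p(113)=851376628, p(114)=952050665, p(115)=1064144451.
Final step: p(116) = p(115) + p(114) - p(111) - p(109) + p(104) + p(101) - p(94) - p(90) + p(81) + p(76) - p(65) - p(59) + p(46) + p(39) - p(24) - p(16)
= 1064144451 + 952050665 - 679903203 - 541946240 + 304801365 + 214481126 - 92669720 - 56634173 + 18004327 + 9289091 - 2012558 - 831820 + 105558 + 31185 - 1575 - 231
= 1188908248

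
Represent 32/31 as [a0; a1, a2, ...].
[1; 31]

Euclidean algorithm steps:
32 = 1 × 31 + 1
31 = 31 × 1 + 0
Continued fraction: [1; 31]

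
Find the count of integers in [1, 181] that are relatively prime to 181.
180

181 = 181
φ(n) = n × ∏(1 - 1/p) for each prime p dividing n
φ(181) = 181 × (1 - 1/181) = 180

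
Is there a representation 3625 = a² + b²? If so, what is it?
5² + 60² (a=5, b=60)

Factorization: 3625 = 5^3 × 29
By Fermat: n is sum of two squares iff every prime p ≡ 3 (mod 4) appears to even power.
All primes ≡ 3 (mod 4) appear to even power.
Search a = 0, 1, 2, … for 3625 - a² a perfect square: first hit at a = 5: 3625 - 25 = 3600 = 60².
3625 = 5² + 60² = 25 + 3600 ✓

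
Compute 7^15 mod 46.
37

Repeated squaring. Binary of 15 = 1111.
7^1 ≡ 7 (mod 46); 7^2 ≡ 3 (mod 46); 7^4 ≡ 9 (mod 46); 7^8 ≡ 35 (mod 46)
7^15 = 7^1 × 7^2 × 7^4 × 7^8 ≡ 37 (mod 46)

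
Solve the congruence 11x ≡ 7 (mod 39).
x ≡ 29 (mod 39)

gcd(11, 39) = 1, which divides 7, so solutions exist.
Find 11^(-1) mod 39 by the extended Euclidean algorithm:
39 = 3 × 11 + 6  ⟹  6 = (1)·39 + (-3)·11
11 = 1 × 6 + 5  ⟹  5 = (-1)·39 + (4)·11
6 = 1 × 5 + 1  ⟹  1 = (2)·39 + (-7)·11
So (-7)·11 ≡ 1 (mod 39), i.e. 11^(-1) ≡ -7 ≡ 32 (mod 39).
x ≡ 32 × 7 = 224 ≡ 29 (mod 39).
Check: 11 × 29 = 319 ≡ 7 (mod 39).
Unique solution: x ≡ 29 (mod 39)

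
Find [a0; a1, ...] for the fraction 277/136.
[2; 27, 5]

Euclidean algorithm steps:
277 = 2 × 136 + 5
136 = 27 × 5 + 1
5 = 5 × 1 + 0
Continued fraction: [2; 27, 5]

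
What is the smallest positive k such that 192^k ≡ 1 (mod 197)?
196

197 is prime, so ord(192) divides φ(197) = 196.
Divisors of 196: 1, 2, 4, 7, 14, 28, 49, 98, 196.
Repeated squaring: 192^1 ≡ 192, 192^2 ≡ 25, 192^4 ≡ 34, 192^8 ≡ 171, 192^16 ≡ 85, 192^32 ≡ 133, 192^64 ≡ 156, 192^128 ≡ 105 (mod 197).
Test 192^d mod 197 for each divisor d in increasing order:
192^1 ≡ 192
192^2 ≡ 25
192^4 ≡ 34
192^7 = 192^4·192^2·192^1 ≡ 84
192^14 = 192^8·192^4·192^2 ≡ 161
192^28 = 192^16·192^8·192^4 ≡ 114
192^49 = 192^32·192^16·192^1 ≡ 14
192^98 = 192^64·192^32·192^2 ≡ 196
192^196 = 192^128·192^64·192^4 ≡ 1  ← first divisor giving 1
The order is 196.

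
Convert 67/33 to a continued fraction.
[2; 33]

Euclidean algorithm steps:
67 = 2 × 33 + 1
33 = 33 × 1 + 0
Continued fraction: [2; 33]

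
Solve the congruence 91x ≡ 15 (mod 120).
x ≡ 45 (mod 120)

gcd(91, 120) = 1, which divides 15, so solutions exist.
Find 91^(-1) mod 120 by the extended Euclidean algorithm:
120 = 1 × 91 + 29  ⟹  29 = (1)·120 + (-1)·91
91 = 3 × 29 + 4  ⟹  4 = (-3)·120 + (4)·91
29 = 7 × 4 + 1  ⟹  1 = (22)·120 + (-29)·91
So (-29)·91 ≡ 1 (mod 120), i.e. 91^(-1) ≡ -29 ≡ 91 (mod 120).
x ≡ 91 × 15 = 1365 ≡ 45 (mod 120).
Check: 91 × 45 = 4095 ≡ 15 (mod 120).
Unique solution: x ≡ 45 (mod 120)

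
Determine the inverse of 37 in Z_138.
97

gcd(37, 138) = 1, so the inverse exists.
Extended Euclidean algorithm on (138, 37):
138 = 3 × 37 + 27  ⟹  27 = (1)·138 + (-3)·37
37 = 1 × 27 + 10  ⟹  10 = (-1)·138 + (4)·37
27 = 2 × 10 + 7  ⟹  7 = (3)·138 + (-11)·37
10 = 1 × 7 + 3  ⟹  3 = (-4)·138 + (15)·37
7 = 2 × 3 + 1  ⟹  1 = (11)·138 + (-41)·37
So (-41)·37 ≡ 1 (mod 138), i.e. 37^(-1) ≡ -41 ≡ 97 (mod 138).
Check: 37 × 97 = 3589 ≡ 1 (mod 138)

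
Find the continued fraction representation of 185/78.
[2; 2, 1, 2, 4, 2]

Euclidean algorithm steps:
185 = 2 × 78 + 29
78 = 2 × 29 + 20
29 = 1 × 20 + 9
20 = 2 × 9 + 2
9 = 4 × 2 + 1
2 = 2 × 1 + 0
Continued fraction: [2; 2, 1, 2, 4, 2]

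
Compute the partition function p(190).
1667727404093

p(n) counts ways to write n as a sum of positive integers (order ignored).
Euler's pentagonal recurrence: p(k) = p(k-1) + p(k-2) - p(k-5) - p(k-7) + p(k-12) + p(k-15) - ... (offsets j(3j∓1)/2, signs ++--, p(0)=1, p(<0)=0).
DP table for k = 0..189: p(0)=1, p(1)=1, p(2)=2, p(3)=3, p(4)=5, p(5)=7, p(6)=11, p(7)=15, p(8)=22, p(9)=30, p(10)=42, p(11)=56, p(12)=77, p(13)=101, p(14)=135, p(15)=176, p(16)=231, p(17)=297, p(18)=385, p(19)=490, p(20)=627, p(21)=792, p(22)=1002, p(23)=1255, p(24)=1575, p(25)=1958, p(26)=2436, p(27)=3010, p(28)=3718, p(29)=4565, p(30)=5604, p(31)=6842, p(32)=8349, p(33)=10143, p(34)=12310, p(35)=14883, p(36)=17977, p(37)=21637, p(38)=26015, p(39)=31185, p(40)=37338, p(41)=44583, p(42)=53174, p(43)=63261, p(44)=75175, p(45)=89134, p(46)=105558, p(47)=124754, p(48)=147273, p(49)=173525, p(50)=204226, p(51)=239943, p(52)=281589, p(53)=329931, p(54)=386155, p(55)=451276, p(56)=526823, p(57)=614154, p(58)=715220, p(59)=831820, p(60)=966467, p(61)=1121505, p(62)=1300156, p(63)=1505499, p(64)=1741630, p(65)=2012558, p(66)=2323520, p(67)=2679689, p(68)=3087735, p(69)=3554345, p(70)=4087968, p(71)=4697205, p(72)=5392783, p(73)=6185689, p(74)=7089500, p(75)=8118264, p(76)=9289091, p(77)=10619863, p(78)=12132164, p(79)=13848650, p(80)=15796476, p(81)=18004327, p(82)=20506255, p(83)=23338469, p(84)=26543660, p(85)=30167357, p(86)=34262962, p(87)=38887673, p(88)=44108109, p(89)=49995925, p(90)=56634173, p(91)=64112359, p(92)=72533807, p(93)=82010177, p(94)=92669720, p(95)=104651419, p(96)=118114304, p(97)=133230930, p(98)=150198136, p(99)=169229875, p(100)=190569292, p(101)=214481126, p(102)=241265379, p(103)=271248950, p(104)=304801365, p(105)=342325709, p(106)=384276336, p(107)=431149389, p(108)=483502844, p(109)=541946240, p(110)=607163746, p(111)=679903203, p(112)=761002156, p(113)=851376628, p(114)=952050665, p(115)=1064144451, p(116)=1188908248, p(117)=1327710076, p(118)=1482074143, p(119)=1653668665, p(120)=1844349560, p(121)=2056148051, p(122)=2291320912, p(123)=2552338241, p(124)=2841940500, p(125)=3163127352, p(126)=3519222692, p(127)=3913864295, p(128)=4351078600, p(129)=4835271870, p(130)=5371315400, p(131)=5964539504, p(132)=6620830889, p(133)=7346629512, p(134)=8149040695, p(135)=9035836076, p(136)=10015581680, p(137)=11097645016, p(138)=12292341831, p(139)=13610949895, p(140)=15065878135, p(141)=16670689208, p(142)=18440293320, p(143)=20390982757, p(144)=22540654445, p(145)=24908858009, p(146)=27517052599, p(147)=30388671978, p(148)=33549419497, p(149)=37027355200, p(150)=40853235313, p(151)=45060624582, p(152)=49686288421, p(153)=54770336324, p(154)=60356673280, p(155)=66493182097, p(156)=73232243759, p(157)=80630964769, p(158)=88751778802, p(159)=97662728555, p(160)=107438159466, p(161)=118159068427, p(162)=129913904637, p(163)=142798995930, p(164)=156919475295, p(165)=172389800255, p(166)=189334822579, p(167)=207890420102, p(168)=228204732751, p(169)=250438925115, p(170)=274768617130, p(171)=301384802048, p(172)=330495499613, p(173)=362326859895, p(174)=397125074750, p(175)=435157697830, p(176)=476715857290, p(177)=522115831195, p(178)=571701605655, p(179)=625846753120, p(180)=684957390936, p(181)=749474411781, p(182)=819876908323, p(183)=896684817527, p(184)=980462880430, p(185)=1071823774337, p(186)=1171432692373, p(187)=1280011042268, p(188)=1398341745571, p(189)=1527273599625.
Final step: p(190) = p(189) + p(188) - p(185) - p(183) + p(178) + p(175) - p(168) - p(164) + p(155) + p(150) - p(139) - p(133) + p(120) + p(113) - p(98) - p(90) + p(73) + p(64) - p(45) - p(35) + p(14) + p(3)
= 1527273599625 + 1398341745571 - 1071823774337 - 896684817527 + 571701605655 + 435157697830 - 228204732751 - 156919475295 + 66493182097 + 40853235313 - 13610949895 - 7346629512 + 1844349560 + 851376628 - 150198136 - 56634173 + 6185689 + 1741630 - 89134 - 14883 + 135 + 3
= 1667727404093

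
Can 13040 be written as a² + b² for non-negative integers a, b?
Not possible

Factorization: 13040 = 2^4 × 5 × 163
By Fermat: n is sum of two squares iff every prime p ≡ 3 (mod 4) appears to even power.
Prime(s) ≡ 3 (mod 4) with odd exponent: [(163, 1)]
Therefore 13040 cannot be expressed as a² + b².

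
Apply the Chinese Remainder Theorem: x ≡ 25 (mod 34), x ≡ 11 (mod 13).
297

Using Chinese Remainder Theorem:
M = 34 × 13 = 442
M1 = 13, M2 = 34
y1 = 13^(-1) mod 34 = 21
y2 = 34^(-1) mod 13 = 5
x = (25×13×21 + 11×34×5) mod 442 = 297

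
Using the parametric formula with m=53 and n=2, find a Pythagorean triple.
(2805, 212, 2813)

Euclid's formula: a = m² - n², b = 2mn, c = m² + n²
m = 53, n = 2
a = 53² - 2² = 2809 - 4 = 2805
b = 2 × 53 × 2 = 212
c = 53² + 2² = 2809 + 4 = 2813
Verification: 2805² + 212² = 7868025 + 44944 = 7912969 = 2813² ✓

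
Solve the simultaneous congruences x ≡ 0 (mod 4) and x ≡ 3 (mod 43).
132

Using Chinese Remainder Theorem:
M = 4 × 43 = 172
M1 = 43, M2 = 4
y1 = 43^(-1) mod 4 = 3
y2 = 4^(-1) mod 43 = 11
x = (0×43×3 + 3×4×11) mod 172 = 132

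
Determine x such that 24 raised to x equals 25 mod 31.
10

Baby-step giant-step with step n = ⌈√31⌉ = 6.
Baby steps 24^j mod 31 (j:value) for j=0..5: 0:1, 1:24, 2:18, 3:29, 4:14, 5:26.
Giant-step multiplier: 24^(-6) ≡ 24^(30-6) = 24^24 ≡ 8 (mod 31).
Giant steps γ_i = 25·8^i mod 31: γ_0=25, γ_1=14 (in table at j=4).
x = i·n + j = 1·6 + 4 = 10.
Check: 24^10 ≡ 25 (mod 31).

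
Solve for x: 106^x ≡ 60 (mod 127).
2

Baby-step giant-step with step n = ⌈√127⌉ = 12.
Baby steps 106^j mod 127 (j:value) for j=0..11: 0:1, 1:106, 2:60, 3:10, 4:44, 5:92, 6:100, 7:59, 8:31, 9:111, 10:82, 11:56.
h = 60 is already in the table at j=2, so x = 2.
Check: 106^2 ≡ 60 (mod 127).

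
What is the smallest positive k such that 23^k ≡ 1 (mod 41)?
10

41 is prime, so ord(23) divides φ(41) = 40.
Divisors of 40: 1, 2, 4, 5, 8, 10, 20, 40.
Repeated squaring: 23^1 ≡ 23, 23^2 ≡ 37, 23^4 ≡ 16, 23^8 ≡ 10, 23^16 ≡ 18, 23^32 ≡ 37 (mod 41).
Test 23^d mod 41 for each divisor d in increasing order:
23^1 ≡ 23
23^2 ≡ 37
23^4 ≡ 16
23^5 = 23^4·23^1 ≡ 40
23^8 ≡ 10
23^10 = 23^8·23^2 ≡ 1  ← first divisor giving 1
The order is 10.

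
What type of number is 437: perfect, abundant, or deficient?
deficient

Proper divisors of 437: sum = 1 + 19 + 23 = 43
Since 43 < 437, 437 is deficient.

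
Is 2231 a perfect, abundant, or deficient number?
deficient

Proper divisors of 2231: sum = 1 + 23 + 97 = 121
Since 121 < 2231, 2231 is deficient.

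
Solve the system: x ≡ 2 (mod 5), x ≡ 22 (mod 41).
22

Using Chinese Remainder Theorem:
M = 5 × 41 = 205
M1 = 41, M2 = 5
y1 = 41^(-1) mod 5 = 1
y2 = 5^(-1) mod 41 = 33
x = (2×41×1 + 22×5×33) mod 205 = 22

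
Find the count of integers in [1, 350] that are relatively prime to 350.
120

350 = 2 × 5^2 × 7
φ(n) = n × ∏(1 - 1/p) for each prime p dividing n
φ(350) = 350 × (1 - 1/2) × (1 - 1/5) × (1 - 1/7) = 120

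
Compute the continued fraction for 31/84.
[0; 2, 1, 2, 2, 4]

Euclidean algorithm steps:
31 = 0 × 84 + 31
84 = 2 × 31 + 22
31 = 1 × 22 + 9
22 = 2 × 9 + 4
9 = 2 × 4 + 1
4 = 4 × 1 + 0
Continued fraction: [0; 2, 1, 2, 2, 4]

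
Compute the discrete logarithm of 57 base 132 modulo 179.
138

Baby-step giant-step with step n = ⌈√179⌉ = 14.
Baby steps 132^j mod 179 (j:value) for j=0..13: 0:1, 1:132, 2:61, 3:176, 4:141, 5:175, 6:9, 7:114, 8:12, 9:152, 10:16, 11:143, 12:81, 13:131.
Giant-step multiplier: 132^(-14) ≡ 132^(178-14) = 132^164 ≡ 121 (mod 179).
Giant steps γ_i = 57·121^i mod 179: γ_0=57, γ_1=95, γ_2=39, γ_3=65, γ_4=168, γ_5=101, γ_6=49, γ_7=22, γ_8=156, γ_9=81 (in table at j=12).
x = i·n + j = 9·14 + 12 = 138.
Check: 132^138 ≡ 57 (mod 179).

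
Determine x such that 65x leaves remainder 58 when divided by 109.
x ≡ 73 (mod 109)

gcd(65, 109) = 1, which divides 58, so solutions exist.
Find 65^(-1) mod 109 by the extended Euclidean algorithm:
109 = 1 × 65 + 44  ⟹  44 = (1)·109 + (-1)·65
65 = 1 × 44 + 21  ⟹  21 = (-1)·109 + (2)·65
44 = 2 × 21 + 2  ⟹  2 = (3)·109 + (-5)·65
21 = 10 × 2 + 1  ⟹  1 = (-31)·109 + (52)·65
So (52)·65 ≡ 1 (mod 109), i.e. 65^(-1) ≡ 52 (mod 109).
x ≡ 52 × 58 = 3016 ≡ 73 (mod 109).
Check: 65 × 73 = 4745 ≡ 58 (mod 109).
Unique solution: x ≡ 73 (mod 109)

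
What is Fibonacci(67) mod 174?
89

Matrix identity: Q^n = [[F_(n+1), F_n], [F_n, F_(n-1)]] with Q = [[1,1],[1,0]].
n = 67 = 1000011₂. Square-and-multiply, entries mod 174:
Q^1 = [[1,1],[1,0]]
Q^2 = (Q^1)² = [[2,1],[1,1]]
Q^4 = (Q^2)² = [[5,3],[3,2]]
Q^8 = (Q^4)² = [[34,21],[21,13]]
Q^16 = (Q^8)² = [[31,117],[117,88]]
Q^33 = (Q^16)²·Q = [[37,34],[34,3]]
Q^67 = (Q^33)²·Q = [[57,89],[89,142]]
F_67 mod 174 = Q^67[0][1] = 89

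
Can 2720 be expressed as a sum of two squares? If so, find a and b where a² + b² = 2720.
4² + 52² (a=4, b=52)

Factorization: 2720 = 2^5 × 5 × 17
By Fermat: n is sum of two squares iff every prime p ≡ 3 (mod 4) appears to even power.
All primes ≡ 3 (mod 4) appear to even power.
Search a = 0, 1, 2, … for 2720 - a² a perfect square: first hit at a = 4: 2720 - 16 = 2704 = 52².
2720 = 4² + 52² = 16 + 2704 ✓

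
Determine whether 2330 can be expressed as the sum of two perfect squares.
11² + 47² (a=11, b=47)

Factorization: 2330 = 2 × 5 × 233
By Fermat: n is sum of two squares iff every prime p ≡ 3 (mod 4) appears to even power.
All primes ≡ 3 (mod 4) appear to even power.
Search a = 0, 1, 2, … for 2330 - a² a perfect square: first hit at a = 11: 2330 - 121 = 2209 = 47².
2330 = 11² + 47² = 121 + 2209 ✓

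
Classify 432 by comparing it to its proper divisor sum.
abundant

Proper divisors of 432: sum = 1 + 2 + 3 + 4 + 6 + 8 + 9 + 12 + ... + 72 + 108 + 144 + 216 (19 divisors) = 808
Since 808 > 432, 432 is abundant.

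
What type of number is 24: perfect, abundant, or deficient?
abundant

Proper divisors of 24: sum = 1 + 2 + 3 + 4 + 6 + 8 + 12 = 36
Since 36 > 24, 24 is abundant.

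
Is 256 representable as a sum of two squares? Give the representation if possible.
0² + 16² (a=0, b=16)

Factorization: 256 = 2^8
By Fermat: n is sum of two squares iff every prime p ≡ 3 (mod 4) appears to even power.
All primes ≡ 3 (mod 4) appear to even power.
Search a = 0, 1, 2, … for 256 - a² a perfect square: first hit at a = 0: 256 - 0 = 256 = 16².
256 = 0² + 16² = 0 + 256 ✓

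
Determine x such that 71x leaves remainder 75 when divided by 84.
x ≡ 33 (mod 84)

gcd(71, 84) = 1, which divides 75, so solutions exist.
Find 71^(-1) mod 84 by the extended Euclidean algorithm:
84 = 1 × 71 + 13  ⟹  13 = (1)·84 + (-1)·71
71 = 5 × 13 + 6  ⟹  6 = (-5)·84 + (6)·71
13 = 2 × 6 + 1  ⟹  1 = (11)·84 + (-13)·71
So (-13)·71 ≡ 1 (mod 84), i.e. 71^(-1) ≡ -13 ≡ 71 (mod 84).
x ≡ 71 × 75 = 5325 ≡ 33 (mod 84).
Check: 71 × 33 = 2343 ≡ 75 (mod 84).
Unique solution: x ≡ 33 (mod 84)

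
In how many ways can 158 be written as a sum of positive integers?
88751778802

p(n) counts ways to write n as a sum of positive integers (order ignored).
Euler's pentagonal recurrence: p(k) = p(k-1) + p(k-2) - p(k-5) - p(k-7) + p(k-12) + p(k-15) - ... (offsets j(3j∓1)/2, signs ++--, p(0)=1, p(<0)=0).
DP table for k = 0..157: p(0)=1, p(1)=1, p(2)=2, p(3)=3, p(4)=5, p(5)=7, p(6)=11, p(7)=15, p(8)=22, p(9)=30, p(10)=42, p(11)=56, p(12)=77, p(13)=101, p(14)=135, p(15)=176, p(16)=231, p(17)=297, p(18)=385, p(19)=490, p(20)=627, p(21)=792, p(22)=1002, p(23)=1255, p(24)=1575, p(25)=1958, p(26)=2436, p(27)=3010, p(28)=3718, p(29)=4565, p(30)=5604, p(31)=6842, p(32)=8349, p(33)=10143, p(34)=12310, p(35)=14883, p(36)=17977, p(37)=21637, p(38)=26015, p(39)=31185, p(40)=37338, p(41)=44583, p(42)=53174, p(43)=63261, p(44)=75175, p(45)=89134, p(46)=105558, p(47)=124754, p(48)=147273, p(49)=173525, p(50)=204226, p(51)=239943, p(52)=281589, p(53)=329931, p(54)=386155, p(55)=451276, p(56)=526823, p(57)=614154, p(58)=715220, p(59)=831820, p(60)=966467, p(61)=1121505, p(62)=1300156, p(63)=1505499, p(64)=1741630, p(65)=2012558, p(66)=2323520, p(67)=2679689, p(68)=3087735, p(69)=3554345, p(70)=4087968, p(71)=4697205, p(72)=5392783, p(73)=6185689, p(74)=7089500, p(75)=8118264, p(76)=9289091, p(77)=10619863, p(78)=12132164, p(79)=13848650, p(80)=15796476, p(81)=18004327, p(82)=20506255, p(83)=23338469, p(84)=26543660, p(85)=30167357, p(86)=34262962, p(87)=38887673, p(88)=44108109, p(89)=49995925, p(90)=56634173, p(91)=64112359, p(92)=72533807, p(93)=82010177, p(94)=92669720, p(95)=104651419, p(96)=118114304, p(97)=133230930, p(98)=150198136, p(99)=169229875, p(100)=190569292, p(101)=214481126, p(102)=241265379, p(103)=271248950, p(104)=304801365, p(105)=342325709, p(106)=384276336, p(107)=431149389, p(108)=483502844, p(109)=541946240, p(110)=607163746, p(111)=679903203, p(112)=761002156, p(113)=851376628, p(114)=952050665, p(115)=1064144451, p(116)=1188908248, p(117)=1327710076, p(118)=1482074143, p(119)=1653668665, p(120)=1844349560, p(121)=2056148051, p(122)=2291320912, p(123)=2552338241, p(124)=2841940500, p(125)=3163127352, p(126)=3519222692, p(127)=3913864295, p(128)=4351078600, p(129)=4835271870, p(130)=5371315400, p(131)=5964539504, p(132)=6620830889, p(133)=7346629512, p(134)=8149040695, p(135)=9035836076, p(136)=10015581680, p(137)=11097645016, p(138)=12292341831, p(139)=13610949895, p(140)=15065878135, p(141)=16670689208, p(142)=18440293320, p(143)=20390982757, p(144)=22540654445, p(145)=24908858009, p(146)=27517052599, p(147)=30388671978, p(148)=33549419497, p(149)=37027355200, p(150)=40853235313, p(151)=45060624582, p(152)=49686288421, p(153)=54770336324, p(154)=60356673280, p(155)=66493182097, p(156)=73232243759, p(157)=80630964769.
Final step: p(158) = p(157) + p(156) - p(153) - p(151) + p(146) + p(143) - p(136) - p(132) + p(123) + p(118) - p(107) - p(101) + p(88) + p(81) - p(66) - p(58) + p(41) + p(32) - p(13) - p(3)
= 80630964769 + 73232243759 - 54770336324 - 45060624582 + 27517052599 + 20390982757 - 10015581680 - 6620830889 + 2552338241 + 1482074143 - 431149389 - 214481126 + 44108109 + 18004327 - 2323520 - 715220 + 44583 + 8349 - 101 - 3
= 88751778802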